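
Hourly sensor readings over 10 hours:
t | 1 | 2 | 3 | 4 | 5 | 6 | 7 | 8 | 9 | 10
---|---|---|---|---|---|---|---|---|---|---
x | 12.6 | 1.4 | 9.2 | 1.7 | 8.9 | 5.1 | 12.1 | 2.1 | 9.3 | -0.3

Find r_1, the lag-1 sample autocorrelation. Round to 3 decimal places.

Mean x̄ = (12.6 + 1.4 + 9.2 + 1.7 + 8.9 + 5.1 + 12.1 + 2.1 + 9.3 − 0.3)/10 = 6.2100
Numerator Σ_{t=1}^{9}(x_t−x̄)(x_{t+1}−x̄) = -137.2821
Denominator Σ(x_t−x̄)² = 205.2290
r_1 = -137.2821 / 205.2290 = -0.669

-0.669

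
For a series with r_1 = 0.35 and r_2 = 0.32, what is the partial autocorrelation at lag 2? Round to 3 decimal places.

0.225

φ_{22} = (r_2 − r_1²) / (1 − r_1²)
r_1² = (0.35)² = 0.1225
Numerator = 0.32 − 0.1225 = 0.1975; denominator = 1 − 0.1225 = 0.8775
φ_{22} = 0.1975 / 0.8775 = 0.225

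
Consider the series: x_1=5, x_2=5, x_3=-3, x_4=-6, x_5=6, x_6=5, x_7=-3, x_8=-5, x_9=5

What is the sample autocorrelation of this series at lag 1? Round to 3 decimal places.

-0.015

Mean x̄ = (5 + 5 − 3 − 6 + 6 + 5 − 3 − 5 + 5)/9 = 1.0000
Numerator Σ_{t=1}^{8}(x_t−x̄)(x_{t+1}−x̄) = -3.0000
Denominator Σ(x_t−x̄)² = 206.0000
r_1 = -3.0000 / 206.0000 = -0.015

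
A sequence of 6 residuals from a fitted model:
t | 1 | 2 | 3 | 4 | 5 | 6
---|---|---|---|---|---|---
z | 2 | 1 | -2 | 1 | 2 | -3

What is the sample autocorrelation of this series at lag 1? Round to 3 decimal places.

Mean z̄ = (2 + 1 − 2 + 1 + 2 − 3)/6 = 0.1667
Deviations from mean: 1.8333, 0.8333, -2.1667, 0.8333, 1.8333, -3.1667
Σ(z_t−z̄)(z_{t+1}−z̄) = (1.5278) + (-1.8056) + (-1.8056) + (1.5278) + (-5.8056) = -6.3611
Denominator Σ(z_t−z̄)² = 22.8333
r_1 = -6.3611 / 22.8333 = -0.279

-0.279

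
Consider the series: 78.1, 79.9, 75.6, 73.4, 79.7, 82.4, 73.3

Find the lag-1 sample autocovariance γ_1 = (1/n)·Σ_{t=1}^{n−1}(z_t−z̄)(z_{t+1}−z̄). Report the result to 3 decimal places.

-2.014

Mean z̄ = (78.1 + 79.9 + 75.6 + 73.4 + 79.7 + 82.4 + 73.3)/7 = 77.4857
Σ_{t=1}^{6}(z_t−z̄)(z_{t+1}−z̄) = -14.1002
γ_1 = -14.1002 / 7 = -2.014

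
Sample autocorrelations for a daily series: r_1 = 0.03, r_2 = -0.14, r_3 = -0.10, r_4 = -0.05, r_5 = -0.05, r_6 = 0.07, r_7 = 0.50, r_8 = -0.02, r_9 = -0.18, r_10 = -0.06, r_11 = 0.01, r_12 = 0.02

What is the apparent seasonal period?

The largest autocorrelation is r_7 = 0.50; the remaining lags stay at or below 0.07.
The dominant spike at lag 7 indicates a seasonal period of 7.

7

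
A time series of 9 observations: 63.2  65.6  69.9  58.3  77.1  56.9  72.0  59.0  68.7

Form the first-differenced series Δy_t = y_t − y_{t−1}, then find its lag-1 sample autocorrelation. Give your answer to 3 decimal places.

-0.896

First differences Δy: 2.4, 4.3, -11.6, 18.8, -20.2, 15.1, -13.0, 9.7
Mean of differences = 0.6875
Numerator Σ(Δy_t−Δȳ)(Δy_{t+1}−Δȳ) = -1260.7552
Denominator Σ(Δy_t−Δȳ)² = 1407.6088
r_1(Δy) = -1260.7552 / 1407.6088 = -0.896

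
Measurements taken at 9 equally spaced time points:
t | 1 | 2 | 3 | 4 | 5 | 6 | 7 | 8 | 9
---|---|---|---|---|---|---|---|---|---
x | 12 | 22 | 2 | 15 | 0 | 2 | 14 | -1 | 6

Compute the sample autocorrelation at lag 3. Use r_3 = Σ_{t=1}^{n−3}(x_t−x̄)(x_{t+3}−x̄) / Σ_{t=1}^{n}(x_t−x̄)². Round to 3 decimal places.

0.151

Mean x̄ = (12 + 22 + 2 + 15 + 0 + 2 + 14 − 1 + 6)/9 = 8.0000
Numerator Σ_{t=1}^{6}(x_t−x̄)(x_{t+3}−x̄) = 78.0000
Denominator Σ(x_t−x̄)² = 518.0000
r_3 = 78.0000 / 518.0000 = 0.151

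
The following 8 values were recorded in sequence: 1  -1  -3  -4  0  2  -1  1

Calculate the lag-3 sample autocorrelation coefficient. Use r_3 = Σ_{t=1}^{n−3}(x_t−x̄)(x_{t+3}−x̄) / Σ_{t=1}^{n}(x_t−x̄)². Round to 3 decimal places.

-0.324

Mean x̄ = (1 − 1 − 3 − 4 + 0 + 2 − 1 + 1)/8 = -0.6250
Σ(x_t−x̄)(x_{t+3}−x̄) = (-5.4844) + (-0.2344) + (-6.2344) + (1.2656) + (1.0156) = -9.6719
Denominator Σ(x_t−x̄)² = 29.8750
r_3 = -9.6719 / 29.8750 = -0.324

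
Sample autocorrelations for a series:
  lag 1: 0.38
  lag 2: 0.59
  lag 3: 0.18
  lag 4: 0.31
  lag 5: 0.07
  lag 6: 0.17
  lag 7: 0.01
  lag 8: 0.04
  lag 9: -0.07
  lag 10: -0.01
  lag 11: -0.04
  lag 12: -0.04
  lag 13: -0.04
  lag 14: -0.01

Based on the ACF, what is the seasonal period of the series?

The largest autocorrelation is r_2 = 0.59; the remaining lags stay at or below 0.38.
The dominant spike at lag 2 indicates a seasonal period of 2.

2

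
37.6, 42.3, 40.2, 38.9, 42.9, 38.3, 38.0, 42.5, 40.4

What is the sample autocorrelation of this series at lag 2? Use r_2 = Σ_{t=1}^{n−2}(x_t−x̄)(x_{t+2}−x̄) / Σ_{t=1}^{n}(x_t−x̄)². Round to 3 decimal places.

-0.332

Mean x̄ = (37.6 + 42.3 + 40.2 + 38.9 + 42.9 + 38.3 + 38.0 + 42.5 + 40.4)/9 = 40.1222
Numerator Σ_{t=1}^{7}(x_t−x̄)(x_{t+2}−x̄) = -11.2321
Denominator Σ(x_t−x̄)² = 33.8756
r_2 = -11.2321 / 33.8756 = -0.332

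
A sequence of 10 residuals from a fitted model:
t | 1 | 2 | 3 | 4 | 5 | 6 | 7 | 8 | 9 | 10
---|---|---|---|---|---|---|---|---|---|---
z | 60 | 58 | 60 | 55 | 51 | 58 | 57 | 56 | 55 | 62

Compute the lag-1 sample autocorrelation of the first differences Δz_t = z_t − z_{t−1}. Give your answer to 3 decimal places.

-0.223

First differences Δz: -2, 2, -5, -4, 7, -1, -1, -1, 7
Mean of differences = 0.2222
Numerator Σ(Δz_t−Δz̄)(Δz_{t+1}−Δz̄) = -33.3827
Denominator Σ(Δz_t−Δz̄)² = 149.5556
r_1(Δz) = -33.3827 / 149.5556 = -0.223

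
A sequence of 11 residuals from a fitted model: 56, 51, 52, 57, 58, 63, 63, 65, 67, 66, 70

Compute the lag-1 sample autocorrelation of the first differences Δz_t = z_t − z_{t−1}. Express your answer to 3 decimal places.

First differences Δz: -5, 1, 5, 1, 5, 0, 2, 2, -1, 4
Mean of differences = 1.4000
Numerator Σ(Δz_t−Δz̄)(Δz_{t+1}−Δz̄) = -14.9600
Denominator Σ(Δz_t−Δz̄)² = 82.4000
r_1(Δz) = -14.9600 / 82.4000 = -0.182

-0.182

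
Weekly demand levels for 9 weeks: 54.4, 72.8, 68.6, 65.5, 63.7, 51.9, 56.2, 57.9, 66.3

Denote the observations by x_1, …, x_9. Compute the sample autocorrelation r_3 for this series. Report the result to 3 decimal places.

-0.361

Mean x̄ = (54.4 + 72.8 + 68.6 + 65.5 + 63.7 + 51.9 + 56.2 + 57.9 + 66.3)/9 = 61.9222
Numerator Σ_{t=1}^{6}(x_t−x̄)(x_{t+3}−x̄) = -145.9993
Denominator Σ(x_t−x̄)² = 403.9956
r_3 = -145.9993 / 403.9956 = -0.361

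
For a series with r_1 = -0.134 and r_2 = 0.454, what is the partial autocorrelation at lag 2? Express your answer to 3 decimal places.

φ_{22} = (r_2 − r_1²) / (1 − r_1²)
r_1² = (-0.134)² = 0.017956
Numerator = 0.454 − 0.0180 = 0.4360; denominator = 1 − 0.0180 = 0.9820
φ_{22} = 0.4360 / 0.9820 = 0.444

0.444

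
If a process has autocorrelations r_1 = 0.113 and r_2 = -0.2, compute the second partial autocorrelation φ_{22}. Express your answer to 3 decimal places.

φ_{22} = (r_2 − r_1²) / (1 − r_1²)
r_1² = (0.113)² = 0.012769
Numerator = -0.2 − 0.0128 = -0.2128; denominator = 1 − 0.0128 = 0.9872
φ_{22} = -0.2128 / 0.9872 = -0.216

-0.216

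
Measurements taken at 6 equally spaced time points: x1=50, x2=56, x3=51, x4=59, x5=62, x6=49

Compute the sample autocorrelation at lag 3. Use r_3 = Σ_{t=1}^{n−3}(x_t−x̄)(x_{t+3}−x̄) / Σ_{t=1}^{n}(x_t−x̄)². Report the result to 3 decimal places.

0.072

Mean x̄ = (50 + 56 + 51 + 59 + 62 + 49)/6 = 54.5000
Σ(x_t−x̄)(x_{t+3}−x̄) = (-20.2500) + (11.2500) + (19.2500) = 10.2500
Denominator Σ(x_t−x̄)² = 141.5000
r_3 = 10.2500 / 141.5000 = 0.072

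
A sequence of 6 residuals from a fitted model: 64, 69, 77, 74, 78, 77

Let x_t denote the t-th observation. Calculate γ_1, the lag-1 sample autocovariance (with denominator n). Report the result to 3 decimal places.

Mean x̄ = (64 + 69 + 77 + 74 + 78 + 77)/6 = 73.1667
Deviations: -9.1667, -4.1667, 3.8333, 0.8333, 4.8333, 3.8333
Σ_{t=1}^{5}(x_t−x̄)(x_{t+1}−x̄) = 47.9722
γ_1 = 47.9722 / 6 = 7.995

7.995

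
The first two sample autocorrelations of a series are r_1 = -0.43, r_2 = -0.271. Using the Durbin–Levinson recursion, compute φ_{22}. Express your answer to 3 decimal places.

φ_{22} = (r_2 − r_1²) / (1 − r_1²)
r_1² = (-0.43)² = 0.1849
Numerator = -0.271 − 0.1849 = -0.4559; denominator = 1 − 0.1849 = 0.8151
φ_{22} = -0.4559 / 0.8151 = -0.559

-0.559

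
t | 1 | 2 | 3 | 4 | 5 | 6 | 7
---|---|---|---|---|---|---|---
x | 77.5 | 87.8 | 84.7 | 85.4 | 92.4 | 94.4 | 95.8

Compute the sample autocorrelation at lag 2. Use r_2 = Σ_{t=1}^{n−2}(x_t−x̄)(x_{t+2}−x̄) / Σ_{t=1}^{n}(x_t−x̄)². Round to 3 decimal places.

0.155

Mean x̄ = (77.5 + 87.8 + 84.7 + 85.4 + 92.4 + 94.4 + 95.8)/7 = 88.2857
Σ(x_t−x̄)(x_{t+2}−x̄) = (38.6745) + (1.4016) + (-14.7527) + (-17.6441) + (30.9159) = 38.5953
Denominator Σ(x_t−x̄)² = 248.5286
r_2 = 38.5953 / 248.5286 = 0.155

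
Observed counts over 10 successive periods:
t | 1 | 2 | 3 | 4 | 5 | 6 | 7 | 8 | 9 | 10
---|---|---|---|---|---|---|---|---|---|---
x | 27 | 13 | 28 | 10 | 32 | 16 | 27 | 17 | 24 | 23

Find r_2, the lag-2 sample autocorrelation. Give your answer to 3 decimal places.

0.744

Mean x̄ = (27 + 13 + 28 + 10 + 32 + 16 + 27 + 17 + 24 + 23)/10 = 21.7000
Numerator Σ_{t=1}^{8}(x_t−x̄)(x_{t+2}−x̄) = 354.2200
Denominator Σ(x_t−x̄)² = 476.1000
r_2 = 354.2200 / 476.1000 = 0.744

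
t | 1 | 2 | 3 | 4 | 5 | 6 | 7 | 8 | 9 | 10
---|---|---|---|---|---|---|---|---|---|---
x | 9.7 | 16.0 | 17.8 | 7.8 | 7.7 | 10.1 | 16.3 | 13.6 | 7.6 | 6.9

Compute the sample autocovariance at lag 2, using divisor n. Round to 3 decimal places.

-9.571

Mean x̄ = (9.7 + 16.0 + 17.8 + 7.8 + 7.7 + 10.1 + 16.3 + 13.6 + 7.6 + 6.9)/10 = 11.3500
Σ_{t=1}^{8}(x_t−x̄)(x_{t+2}−x̄) = -95.7100
γ_2 = -95.7100 / 10 = -9.571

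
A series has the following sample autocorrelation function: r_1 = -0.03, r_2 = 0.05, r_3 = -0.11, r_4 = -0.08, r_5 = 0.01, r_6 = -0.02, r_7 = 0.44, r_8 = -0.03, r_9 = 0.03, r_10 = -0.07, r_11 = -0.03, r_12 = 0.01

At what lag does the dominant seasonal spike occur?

The largest autocorrelation is r_7 = 0.44; the remaining lags stay at or below 0.05.
The dominant spike at lag 7 indicates a seasonal period of 7.

7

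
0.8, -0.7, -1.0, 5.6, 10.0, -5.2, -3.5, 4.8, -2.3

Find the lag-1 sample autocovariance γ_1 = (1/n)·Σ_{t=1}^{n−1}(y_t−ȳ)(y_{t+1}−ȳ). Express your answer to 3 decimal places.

-2.382

Mean ȳ = (0.8 − 0.7 − 1.0 + 5.6 + 10.0 − 5.2 − 3.5 + 4.8 − 2.3)/9 = 0.9444
Σ_{t=1}^{8}(y_t−ȳ)(y_{t+1}−ȳ) = -21.4364
γ_1 = -21.4364 / 9 = -2.382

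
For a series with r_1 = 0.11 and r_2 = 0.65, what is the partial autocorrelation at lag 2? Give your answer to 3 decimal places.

0.646

φ_{22} = (r_2 − r_1²) / (1 − r_1²)
r_1² = (0.11)² = 0.0121
Numerator = 0.65 − 0.0121 = 0.6379; denominator = 1 − 0.0121 = 0.9879
φ_{22} = 0.6379 / 0.9879 = 0.646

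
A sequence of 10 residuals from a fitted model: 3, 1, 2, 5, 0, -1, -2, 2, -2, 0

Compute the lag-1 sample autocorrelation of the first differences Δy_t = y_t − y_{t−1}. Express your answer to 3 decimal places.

First differences Δy: -2, 1, 3, -5, -1, -1, 4, -4, 2
Mean of differences = -0.3333
Numerator Σ(Δy_t−Δȳ)(Δy_{t+1}−Δȳ) = -37.1111
Denominator Σ(Δy_t−Δȳ)² = 76.0000
r_1(Δy) = -37.1111 / 76.0000 = -0.488

-0.488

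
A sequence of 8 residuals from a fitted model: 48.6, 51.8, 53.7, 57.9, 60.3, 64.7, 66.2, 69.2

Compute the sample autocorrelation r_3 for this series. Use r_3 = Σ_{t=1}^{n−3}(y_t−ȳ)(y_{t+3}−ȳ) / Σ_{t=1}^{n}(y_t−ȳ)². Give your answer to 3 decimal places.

Mean ȳ = (48.6 + 51.8 + 53.7 + 57.9 + 60.3 + 64.7 + 66.2 + 69.2)/8 = 59.0500
Numerator Σ_{t=1}^{5}(y_t−ȳ)(y_{t+3}−ȳ) = -22.8075
Denominator Σ(y_t−ȳ)² = 379.3400
r_3 = -22.8075 / 379.3400 = -0.060

-0.060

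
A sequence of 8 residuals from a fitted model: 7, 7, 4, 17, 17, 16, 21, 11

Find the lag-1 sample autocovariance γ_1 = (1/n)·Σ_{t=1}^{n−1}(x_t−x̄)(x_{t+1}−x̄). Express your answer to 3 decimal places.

Mean x̄ = (7 + 7 + 4 + 17 + 17 + 16 + 21 + 11)/8 = 12.5000
Σ_{t=1}^{7}(x_t−x̄)(x_{t+1}−x̄) = 91.7500
γ_1 = 91.7500 / 8 = 11.469

11.469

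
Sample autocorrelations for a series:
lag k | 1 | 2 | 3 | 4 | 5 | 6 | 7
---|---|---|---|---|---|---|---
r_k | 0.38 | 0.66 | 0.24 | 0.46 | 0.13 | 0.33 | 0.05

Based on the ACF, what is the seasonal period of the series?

2

The largest autocorrelation is r_2 = 0.66, with a weaker echo at lag 4 (0.46); the remaining lags stay at or below 0.38.
The dominant spike at lag 2 indicates a seasonal period of 2.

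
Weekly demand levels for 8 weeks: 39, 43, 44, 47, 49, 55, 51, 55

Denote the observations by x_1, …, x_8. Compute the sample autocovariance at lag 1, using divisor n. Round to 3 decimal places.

14.639

Mean x̄ = (39 + 43 + 44 + 47 + 49 + 55 + 51 + 55)/8 = 47.8750
Σ_{t=1}^{7}(x_t−x̄)(x_{t+1}−x̄) = 117.1094
γ_1 = 117.1094 / 8 = 14.639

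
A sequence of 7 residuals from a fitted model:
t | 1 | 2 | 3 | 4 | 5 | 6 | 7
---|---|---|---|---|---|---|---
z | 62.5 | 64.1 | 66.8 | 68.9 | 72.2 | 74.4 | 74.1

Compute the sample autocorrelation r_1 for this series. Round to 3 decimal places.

0.640

Mean z̄ = (62.5 + 64.1 + 66.8 + 68.9 + 72.2 + 74.4 + 74.1)/7 = 69.0000
Σ(z_t−z̄)(z_{t+1}−z̄) = (31.8500) + (10.7800) + (0.2200) + (-0.3200) + (17.2800) + (27.5400) = 87.3500
Denominator Σ(z_t−z̄)² = 136.5200
r_1 = 87.3500 / 136.5200 = 0.640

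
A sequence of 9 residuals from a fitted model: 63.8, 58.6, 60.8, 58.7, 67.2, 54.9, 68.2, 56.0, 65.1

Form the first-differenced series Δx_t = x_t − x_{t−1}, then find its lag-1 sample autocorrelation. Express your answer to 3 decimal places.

-0.860

First differences Δx: -5.2, 2.2, -2.1, 8.5, -12.3, 13.3, -12.2, 9.1
Mean of differences = 0.1625
Numerator Σ(Δx_t−Δx̄)(Δx_{t+1}−Δx̄) = -574.9339
Denominator Σ(Δx_t−Δx̄)² = 668.1588
r_1(Δx) = -574.9339 / 668.1588 = -0.860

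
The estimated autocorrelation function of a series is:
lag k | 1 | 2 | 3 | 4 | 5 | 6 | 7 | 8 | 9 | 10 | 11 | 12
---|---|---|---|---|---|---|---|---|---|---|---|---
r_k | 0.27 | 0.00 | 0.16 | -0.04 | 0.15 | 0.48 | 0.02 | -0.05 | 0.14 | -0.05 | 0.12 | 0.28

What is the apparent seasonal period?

6

The largest autocorrelation is r_6 = 0.48, with a weaker echo at lag 12 (0.28); the remaining lags stay at or below 0.27. The elevated value at lag 1 (0.27), dropping to 0.00 at lag 2, reflects decaying short-term dependence rather than seasonality.
The dominant spike at lag 6 indicates a seasonal period of 6.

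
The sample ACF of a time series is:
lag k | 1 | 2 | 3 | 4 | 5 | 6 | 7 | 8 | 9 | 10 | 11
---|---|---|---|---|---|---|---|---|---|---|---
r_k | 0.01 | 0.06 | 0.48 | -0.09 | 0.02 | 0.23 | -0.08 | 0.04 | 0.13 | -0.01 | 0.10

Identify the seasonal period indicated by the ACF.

3

The largest autocorrelation is r_3 = 0.48, with a weaker echo at lag 6 (0.23); the remaining lags stay at or below 0.13.
The dominant spike at lag 3 indicates a seasonal period of 3.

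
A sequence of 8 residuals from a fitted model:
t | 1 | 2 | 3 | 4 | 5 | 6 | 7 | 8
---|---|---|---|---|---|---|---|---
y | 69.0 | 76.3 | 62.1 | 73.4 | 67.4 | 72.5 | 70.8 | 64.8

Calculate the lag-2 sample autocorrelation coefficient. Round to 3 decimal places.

0.265

Mean ȳ = (69.0 + 76.3 + 62.1 + 73.4 + 67.4 + 72.5 + 70.8 + 64.8)/8 = 69.5375
Deviations from mean: -0.5375, 6.7625, -7.4375, 3.8625, -2.1375, 2.9625, 1.2625, -4.7375
Σ(y_t−ȳ)(y_{t+2}−ȳ) = (3.9977) + (26.1202) + (15.8977) + (11.4427) + (-2.6986) + (-14.0348) = 40.7247
Denominator Σ(y_t−ȳ)² = 153.6388
r_2 = 40.7247 / 153.6388 = 0.265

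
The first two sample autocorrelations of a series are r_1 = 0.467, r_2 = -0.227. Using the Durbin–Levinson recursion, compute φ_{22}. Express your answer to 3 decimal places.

φ_{22} = (r_2 − r_1²) / (1 − r_1²)
r_1² = (0.467)² = 0.218089
Numerator = -0.227 − 0.2181 = -0.4451; denominator = 1 − 0.2181 = 0.7819
φ_{22} = -0.4451 / 0.7819 = -0.569

-0.569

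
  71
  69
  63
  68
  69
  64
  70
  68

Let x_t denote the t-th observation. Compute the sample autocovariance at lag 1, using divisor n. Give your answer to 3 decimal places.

Mean x̄ = (71 + 69 + 63 + 68 + 69 + 64 + 70 + 68)/8 = 67.7500
Deviations: 3.2500, 1.2500, -4.7500, 0.2500, 1.2500, -3.7500, 2.2500, 0.2500
Σ_{t=1}^{7}(x_t−x̄)(x_{t+1}−x̄) = -15.3125
γ_1 = -15.3125 / 8 = -1.914

-1.914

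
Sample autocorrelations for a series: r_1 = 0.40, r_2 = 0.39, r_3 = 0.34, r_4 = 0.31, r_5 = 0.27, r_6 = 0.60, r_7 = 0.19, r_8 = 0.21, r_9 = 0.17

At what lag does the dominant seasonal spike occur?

6

The largest autocorrelation is r_6 = 0.60; the remaining lags stay at or below 0.40. The elevated value at lag 1 (0.40), dropping to 0.39 at lag 2, reflects decaying short-term dependence rather than seasonality.
The dominant spike at lag 6 indicates a seasonal period of 6.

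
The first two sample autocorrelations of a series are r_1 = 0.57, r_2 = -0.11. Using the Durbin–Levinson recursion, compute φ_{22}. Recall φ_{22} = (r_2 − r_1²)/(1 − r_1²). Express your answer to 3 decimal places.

-0.644

φ_{22} = (r_2 − r_1²) / (1 − r_1²)
r_1² = (0.57)² = 0.3249
Numerator = -0.11 − 0.3249 = -0.4349; denominator = 1 − 0.3249 = 0.6751
φ_{22} = -0.4349 / 0.6751 = -0.644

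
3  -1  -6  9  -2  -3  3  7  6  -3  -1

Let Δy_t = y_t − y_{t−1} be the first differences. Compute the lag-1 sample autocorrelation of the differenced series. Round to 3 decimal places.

First differences Δy: -4, -5, 15, -11, -1, 6, 4, -1, -9, 2
Mean of differences = -0.4000
Numerator Σ(Δy_t−Δȳ)(Δy_{t+1}−Δȳ) = -204.9600
Denominator Σ(Δy_t−Δȳ)² = 524.4000
r_1(Δy) = -204.9600 / 524.4000 = -0.391

-0.391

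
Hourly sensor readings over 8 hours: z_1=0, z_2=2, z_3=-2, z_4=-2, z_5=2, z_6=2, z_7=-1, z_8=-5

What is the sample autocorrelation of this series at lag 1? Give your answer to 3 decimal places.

Mean z̄ = (0 + 2 − 2 − 2 + 2 + 2 − 1 − 5)/8 = -0.5000
Deviations from mean: 0.5000, 2.5000, -1.5000, -1.5000, 2.5000, 2.5000, -0.5000, -4.5000
Σ(z_t−z̄)(z_{t+1}−z̄) = (1.2500) + (-3.7500) + (2.2500) + (-3.7500) + (6.2500) + (-1.2500) + (2.2500) = 3.2500
Denominator Σ(z_t−z̄)² = 44.0000
r_1 = 3.2500 / 44.0000 = 0.074

0.074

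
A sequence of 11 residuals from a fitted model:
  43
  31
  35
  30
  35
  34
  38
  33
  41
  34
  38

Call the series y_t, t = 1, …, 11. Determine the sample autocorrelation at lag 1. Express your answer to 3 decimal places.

-0.373

Mean ȳ = (43 + 31 + 35 + 30 + 35 + 34 + 38 + 33 + 41 + 34 + 38)/11 = 35.6364
Numerator Σ_{t=1}^{10}(y_t−ȳ)(y_{t+1}−ȳ) = -59.8595
Denominator Σ(y_t−ȳ)² = 160.5455
r_1 = -59.8595 / 160.5455 = -0.373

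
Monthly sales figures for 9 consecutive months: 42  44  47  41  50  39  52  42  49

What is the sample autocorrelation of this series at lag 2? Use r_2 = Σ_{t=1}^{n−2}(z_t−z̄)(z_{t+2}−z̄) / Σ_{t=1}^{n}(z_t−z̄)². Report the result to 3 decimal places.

0.682

Mean z̄ = (42 + 44 + 47 + 41 + 50 + 39 + 52 + 42 + 49)/9 = 45.1111
Σ(z_t−z̄)(z_{t+2}−z̄) = (-5.8765) + (4.5679) + (9.2346) + (25.1235) + (33.6790) + (19.0123) + (26.7901) = 112.5309
Denominator Σ(z_t−z̄)² = 164.8889
r_2 = 112.5309 / 164.8889 = 0.682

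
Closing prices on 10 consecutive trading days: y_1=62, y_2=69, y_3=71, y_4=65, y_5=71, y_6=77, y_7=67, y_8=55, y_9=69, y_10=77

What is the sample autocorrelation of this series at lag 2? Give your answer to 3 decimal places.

-0.698

Mean ȳ = (62 + 69 + 71 + 65 + 71 + 77 + 67 + 55 + 69 + 77)/10 = 68.3000
Numerator Σ_{t=1}^{8}(y_t−ȳ)(y_{t+2}−ȳ) = -276.5800
Denominator Σ(y_t−ȳ)² = 396.1000
r_2 = -276.5800 / 396.1000 = -0.698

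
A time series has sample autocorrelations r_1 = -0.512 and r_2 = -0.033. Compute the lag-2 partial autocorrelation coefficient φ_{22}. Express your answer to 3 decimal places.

-0.400

φ_{22} = (r_2 − r_1²) / (1 − r_1²)
r_1² = (-0.512)² = 0.262144
Numerator = -0.033 − 0.2621 = -0.2951; denominator = 1 − 0.2621 = 0.7379
φ_{22} = -0.2951 / 0.7379 = -0.400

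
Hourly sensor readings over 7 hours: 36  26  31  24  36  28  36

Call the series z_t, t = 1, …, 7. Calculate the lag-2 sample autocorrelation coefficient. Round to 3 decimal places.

0.513

Mean z̄ = (36 + 26 + 31 + 24 + 36 + 28 + 36)/7 = 31.0000
Numerator Σ_{t=1}^{5}(z_t−z̄)(z_{t+2}−z̄) = 81.0000
Denominator Σ(z_t−z̄)² = 158.0000
r_2 = 81.0000 / 158.0000 = 0.513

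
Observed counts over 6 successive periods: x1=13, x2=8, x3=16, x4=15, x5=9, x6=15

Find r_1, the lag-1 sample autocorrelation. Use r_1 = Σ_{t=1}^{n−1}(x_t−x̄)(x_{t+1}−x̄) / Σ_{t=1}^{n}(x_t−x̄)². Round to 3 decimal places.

-0.461

Mean x̄ = (13 + 8 + 16 + 15 + 9 + 15)/6 = 12.6667
Deviations from mean: 0.3333, -4.6667, 3.3333, 2.3333, -3.6667, 2.3333
Σ(x_t−x̄)(x_{t+1}−x̄) = (-1.5556) + (-15.5556) + (7.7778) + (-8.5556) + (-8.5556) = -26.4444
Denominator Σ(x_t−x̄)² = 57.3333
r_1 = -26.4444 / 57.3333 = -0.461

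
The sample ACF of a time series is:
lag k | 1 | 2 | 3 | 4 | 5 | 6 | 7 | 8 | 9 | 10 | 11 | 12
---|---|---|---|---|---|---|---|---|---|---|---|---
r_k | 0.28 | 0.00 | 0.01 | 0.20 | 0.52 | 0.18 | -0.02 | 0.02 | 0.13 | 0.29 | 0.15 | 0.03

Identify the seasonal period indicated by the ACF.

5

The largest autocorrelation is r_5 = 0.52, with a weaker echo at lag 10 (0.29); the remaining lags stay at or below 0.28. The elevated value at lag 1 (0.28), dropping to 0.00 at lag 2, reflects decaying short-term dependence rather than seasonality.
The dominant spike at lag 5 indicates a seasonal period of 5.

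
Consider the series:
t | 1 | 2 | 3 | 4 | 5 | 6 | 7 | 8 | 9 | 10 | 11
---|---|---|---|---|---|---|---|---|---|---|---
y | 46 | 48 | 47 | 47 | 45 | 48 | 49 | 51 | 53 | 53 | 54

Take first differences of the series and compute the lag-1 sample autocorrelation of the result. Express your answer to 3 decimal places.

-0.169

First differences Δy: 2, -1, 0, -2, 3, 1, 2, 2, 0, 1
Mean of differences = 0.8000
Numerator Σ(Δy_t−Δȳ)(Δy_{t+1}−Δȳ) = -3.6400
Denominator Σ(Δy_t−Δȳ)² = 21.6000
r_1(Δy) = -3.6400 / 21.6000 = -0.169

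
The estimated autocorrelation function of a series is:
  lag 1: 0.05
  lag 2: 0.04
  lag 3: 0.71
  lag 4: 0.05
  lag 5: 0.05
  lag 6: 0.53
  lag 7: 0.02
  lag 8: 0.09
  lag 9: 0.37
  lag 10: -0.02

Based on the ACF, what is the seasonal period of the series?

The largest autocorrelation is r_3 = 0.71, with weaker echoes at lags 6 (0.53) and 9 (0.37); the remaining lags stay at or below 0.09.
The dominant spike at lag 3 indicates a seasonal period of 3.

3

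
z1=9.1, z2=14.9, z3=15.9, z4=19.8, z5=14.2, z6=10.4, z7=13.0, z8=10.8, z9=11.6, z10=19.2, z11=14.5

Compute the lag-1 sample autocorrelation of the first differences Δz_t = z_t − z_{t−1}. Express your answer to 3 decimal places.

-0.219

First differences Δz: 5.8, 1.0, 3.9, -5.6, -3.8, 2.6, -2.2, 0.8, 7.6, -4.7
Mean of differences = 0.5400
Numerator Σ(Δz_t−Δz̄)(Δz_{t+1}−Δz̄) = -40.4736
Denominator Σ(Δz_t−Δz̄)² = 184.8240
r_1(Δz) = -40.4736 / 184.8240 = -0.219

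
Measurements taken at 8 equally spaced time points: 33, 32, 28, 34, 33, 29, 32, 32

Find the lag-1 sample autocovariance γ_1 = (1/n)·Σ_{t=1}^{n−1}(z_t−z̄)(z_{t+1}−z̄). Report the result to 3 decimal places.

Mean z̄ = (33 + 32 + 28 + 34 + 33 + 29 + 32 + 32)/8 = 31.6250
Σ_{t=1}^{7}(z_t−z̄)(z_{t+1}−z̄) = -10.6406
γ_1 = -10.6406 / 8 = -1.330

-1.330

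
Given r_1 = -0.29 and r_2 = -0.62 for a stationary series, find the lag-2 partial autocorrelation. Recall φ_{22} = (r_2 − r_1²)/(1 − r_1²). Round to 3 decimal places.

-0.769

φ_{22} = (r_2 − r_1²) / (1 − r_1²)
r_1² = (-0.29)² = 0.0841
Numerator = -0.62 − 0.0841 = -0.7041; denominator = 1 − 0.0841 = 0.9159
φ_{22} = -0.7041 / 0.9159 = -0.769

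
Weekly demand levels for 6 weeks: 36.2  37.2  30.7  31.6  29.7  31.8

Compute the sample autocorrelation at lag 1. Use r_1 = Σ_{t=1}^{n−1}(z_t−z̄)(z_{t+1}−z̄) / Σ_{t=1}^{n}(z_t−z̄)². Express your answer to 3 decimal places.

Mean z̄ = (36.2 + 37.2 + 30.7 + 31.6 + 29.7 + 31.8)/6 = 32.8667
Σ(z_t−z̄)(z_{t+1}−z̄) = (14.4444) + (-9.3889) + (2.7444) + (4.0111) + (3.3778) = 15.1889
Denominator Σ(z_t−z̄)² = 47.3533
r_1 = 15.1889 / 47.3533 = 0.321

0.321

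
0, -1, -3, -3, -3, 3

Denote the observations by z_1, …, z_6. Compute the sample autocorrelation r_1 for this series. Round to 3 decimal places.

Mean z̄ = (0 − 1 − 3 − 3 − 3 + 3)/6 = -1.1667
Σ(z_t−z̄)(z_{t+1}−z̄) = (0.1944) + (-0.3056) + (3.3611) + (3.3611) + (-7.6389) = -1.0278
Denominator Σ(z_t−z̄)² = 28.8333
r_1 = -1.0278 / 28.8333 = -0.036

-0.036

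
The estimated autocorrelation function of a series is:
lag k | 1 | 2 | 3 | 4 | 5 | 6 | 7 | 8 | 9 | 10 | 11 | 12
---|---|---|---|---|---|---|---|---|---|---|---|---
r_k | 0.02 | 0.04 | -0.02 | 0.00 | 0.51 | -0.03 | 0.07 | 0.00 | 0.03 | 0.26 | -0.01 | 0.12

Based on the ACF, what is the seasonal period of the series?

5

The largest autocorrelation is r_5 = 0.51, with a weaker echo at lag 10 (0.26); the remaining lags stay at or below 0.12.
The dominant spike at lag 5 indicates a seasonal period of 5.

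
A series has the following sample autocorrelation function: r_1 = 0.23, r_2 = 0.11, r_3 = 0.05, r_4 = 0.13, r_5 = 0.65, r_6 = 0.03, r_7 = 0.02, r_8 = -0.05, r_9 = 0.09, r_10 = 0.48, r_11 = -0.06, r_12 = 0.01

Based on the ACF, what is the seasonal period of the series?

5

The largest autocorrelation is r_5 = 0.65, with a weaker echo at lag 10 (0.48); the remaining lags stay at or below 0.23. The elevated value at lag 1 (0.23), dropping to 0.11 at lag 2, reflects decaying short-term dependence rather than seasonality.
The dominant spike at lag 5 indicates a seasonal period of 5.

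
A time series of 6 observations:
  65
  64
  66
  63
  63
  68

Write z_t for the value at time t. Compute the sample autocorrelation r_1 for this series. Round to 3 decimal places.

Mean z̄ = (65 + 64 + 66 + 63 + 63 + 68)/6 = 64.8333
Σ(z_t−z̄)(z_{t+1}−z̄) = (-0.1389) + (-0.9722) + (-2.1389) + (3.3611) + (-5.8056) = -5.6944
Denominator Σ(z_t−z̄)² = 18.8333
r_1 = -5.6944 / 18.8333 = -0.302

-0.302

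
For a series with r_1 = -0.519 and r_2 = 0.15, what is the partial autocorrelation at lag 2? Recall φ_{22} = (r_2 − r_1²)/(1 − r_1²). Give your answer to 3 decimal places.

φ_{22} = (r_2 − r_1²) / (1 − r_1²)
r_1² = (-0.519)² = 0.269361
Numerator = 0.15 − 0.2694 = -0.1194; denominator = 1 − 0.2694 = 0.7306
φ_{22} = -0.1194 / 0.7306 = -0.163

-0.163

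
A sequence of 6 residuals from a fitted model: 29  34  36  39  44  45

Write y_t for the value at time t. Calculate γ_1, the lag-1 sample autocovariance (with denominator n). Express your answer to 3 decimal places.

Mean ȳ = (29 + 34 + 36 + 39 + 44 + 45)/6 = 37.8333
Deviations: -8.8333, -3.8333, -1.8333, 1.1667, 6.1667, 7.1667
Σ_{t=1}^{5}(y_t−ȳ)(y_{t+1}−ȳ) = 90.1389
γ_1 = 90.1389 / 6 = 15.023

15.023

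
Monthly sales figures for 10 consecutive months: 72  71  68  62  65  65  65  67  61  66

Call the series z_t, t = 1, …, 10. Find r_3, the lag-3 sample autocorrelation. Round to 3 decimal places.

-0.198

Mean z̄ = (72 + 71 + 68 + 62 + 65 + 65 + 65 + 67 + 61 + 66)/10 = 66.2000
Σ(z_t−z̄)(z_{t+3}−z̄) = (-24.3600) + (-5.7600) + (-2.1600) + (5.0400) + (-0.9600) + (6.2400) + (0.2400) = -21.7200
Denominator Σ(z_t−z̄)² = 109.6000
r_3 = -21.7200 / 109.6000 = -0.198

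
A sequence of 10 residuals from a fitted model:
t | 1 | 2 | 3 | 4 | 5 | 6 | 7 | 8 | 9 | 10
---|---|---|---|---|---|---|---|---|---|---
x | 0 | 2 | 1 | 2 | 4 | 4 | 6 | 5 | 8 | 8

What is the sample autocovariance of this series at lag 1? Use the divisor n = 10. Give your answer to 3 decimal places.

Mean x̄ = (0 + 2 + 1 + 2 + 4 + 4 + 6 + 5 + 8 + 8)/10 = 4.0000
Σ_{t=1}^{9}(x_t−x̄)(x_{t+1}−x̄) = 42.0000
γ_1 = 42.0000 / 10 = 4.200

4.200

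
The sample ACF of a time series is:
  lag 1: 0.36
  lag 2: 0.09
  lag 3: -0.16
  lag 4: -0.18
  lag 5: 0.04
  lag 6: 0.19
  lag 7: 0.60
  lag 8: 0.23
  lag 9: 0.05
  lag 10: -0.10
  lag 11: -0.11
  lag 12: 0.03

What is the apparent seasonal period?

The largest autocorrelation is r_7 = 0.60; the remaining lags stay at or below 0.36. The elevated value at lag 1 (0.36), dropping to 0.09 at lag 2, reflects decaying short-term dependence rather than seasonality.
The dominant spike at lag 7 indicates a seasonal period of 7.

7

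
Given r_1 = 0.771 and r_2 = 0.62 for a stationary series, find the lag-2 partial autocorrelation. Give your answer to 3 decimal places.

φ_{22} = (r_2 − r_1²) / (1 − r_1²)
r_1² = (0.771)² = 0.594441
Numerator = 0.62 − 0.5944 = 0.0256; denominator = 1 − 0.5944 = 0.4056
φ_{22} = 0.0256 / 0.4056 = 0.063

0.063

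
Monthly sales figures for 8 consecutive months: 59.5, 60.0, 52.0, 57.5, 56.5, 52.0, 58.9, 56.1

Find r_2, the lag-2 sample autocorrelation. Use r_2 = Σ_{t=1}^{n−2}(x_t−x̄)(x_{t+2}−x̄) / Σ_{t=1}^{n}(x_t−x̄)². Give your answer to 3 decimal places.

-0.178

Mean x̄ = (59.5 + 60.0 + 52.0 + 57.5 + 56.5 + 52.0 + 58.9 + 56.1)/8 = 56.5625
Deviations from mean: 2.9375, 3.4375, -4.5625, 0.9375, -0.0625, -4.5625, 2.3375, -0.4625
Σ(x_t−x̄)(x_{t+2}−x̄) = (-13.4023) + (3.2227) + (0.2852) + (-4.2773) + (-0.1461) + (2.1102) = -12.2078
Denominator Σ(x_t−x̄)² = 68.6388
r_2 = -12.2078 / 68.6388 = -0.178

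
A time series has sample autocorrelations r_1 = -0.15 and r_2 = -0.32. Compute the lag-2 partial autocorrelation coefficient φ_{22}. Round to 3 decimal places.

φ_{22} = (r_2 − r_1²) / (1 − r_1²)
r_1² = (-0.15)² = 0.0225
Numerator = -0.32 − 0.0225 = -0.3425; denominator = 1 − 0.0225 = 0.9775
φ_{22} = -0.3425 / 0.9775 = -0.350

-0.350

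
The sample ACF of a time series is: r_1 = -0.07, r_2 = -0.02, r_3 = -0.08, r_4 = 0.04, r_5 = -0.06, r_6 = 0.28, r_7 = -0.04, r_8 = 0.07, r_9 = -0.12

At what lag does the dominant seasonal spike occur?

6

The largest autocorrelation is r_6 = 0.28; the remaining lags stay at or below 0.07.
The dominant spike at lag 6 indicates a seasonal period of 6.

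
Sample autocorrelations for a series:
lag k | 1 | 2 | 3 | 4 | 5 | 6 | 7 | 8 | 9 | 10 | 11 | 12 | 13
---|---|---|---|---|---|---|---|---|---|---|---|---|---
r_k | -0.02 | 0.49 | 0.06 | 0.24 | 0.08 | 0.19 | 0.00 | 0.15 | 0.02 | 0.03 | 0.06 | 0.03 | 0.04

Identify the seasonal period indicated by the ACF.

2

The largest autocorrelation is r_2 = 0.49, with weaker echoes at lags 4 (0.24), 6 (0.19) and 8 (0.15); the remaining lags stay at or below 0.08.
The dominant spike at lag 2 indicates a seasonal period of 2.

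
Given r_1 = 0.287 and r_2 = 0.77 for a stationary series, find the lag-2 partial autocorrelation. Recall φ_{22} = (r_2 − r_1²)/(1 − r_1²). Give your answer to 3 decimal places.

0.749

φ_{22} = (r_2 − r_1²) / (1 − r_1²)
r_1² = (0.287)² = 0.082369
Numerator = 0.77 − 0.0824 = 0.6876; denominator = 1 − 0.0824 = 0.9176
φ_{22} = 0.6876 / 0.9176 = 0.749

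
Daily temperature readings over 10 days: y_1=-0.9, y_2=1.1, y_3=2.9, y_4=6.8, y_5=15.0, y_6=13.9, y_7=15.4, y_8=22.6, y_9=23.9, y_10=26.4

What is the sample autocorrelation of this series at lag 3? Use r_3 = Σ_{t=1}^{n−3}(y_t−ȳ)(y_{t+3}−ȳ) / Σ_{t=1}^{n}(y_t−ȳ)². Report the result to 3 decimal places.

0.113

Mean ȳ = (-0.9 + 1.1 + 2.9 + 6.8 + 15.0 + 13.9 + 15.4 + 22.6 + 23.9 + 26.4)/10 = 12.7100
Numerator Σ_{t=1}^{7}(y_t−ȳ)(y_{t+3}−ȳ) = 99.0667
Denominator Σ(y_t−ȳ)² = 875.5290
r_3 = 99.0667 / 875.5290 = 0.113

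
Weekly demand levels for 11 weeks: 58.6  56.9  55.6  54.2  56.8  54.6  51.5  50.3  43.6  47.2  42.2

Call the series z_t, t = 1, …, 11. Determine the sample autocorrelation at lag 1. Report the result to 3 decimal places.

Mean z̄ = (58.6 + 56.9 + 55.6 + 54.2 + 56.8 + 54.6 + 51.5 + 50.3 + 43.6 + 47.2 + 42.2)/11 = 51.9545
Numerator Σ_{t=1}^{10}(z_t−z̄)(z_{t+1}−z̄) = 182.2507
Denominator Σ(z_t−z̄)² = 307.9273
r_1 = 182.2507 / 307.9273 = 0.592

0.592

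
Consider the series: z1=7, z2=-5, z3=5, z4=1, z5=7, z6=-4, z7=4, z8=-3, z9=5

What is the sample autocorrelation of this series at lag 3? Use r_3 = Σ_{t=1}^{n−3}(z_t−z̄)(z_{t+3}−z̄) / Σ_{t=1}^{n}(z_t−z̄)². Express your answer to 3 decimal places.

Mean z̄ = (7 − 5 + 5 + 1 + 7 − 4 + 4 − 3 + 5)/9 = 1.8889
Numerator Σ_{t=1}^{6}(z_t−z̄)(z_{t+3}−z̄) = -103.2593
Denominator Σ(z_t−z̄)² = 182.8889
r_3 = -103.2593 / 182.8889 = -0.565

-0.565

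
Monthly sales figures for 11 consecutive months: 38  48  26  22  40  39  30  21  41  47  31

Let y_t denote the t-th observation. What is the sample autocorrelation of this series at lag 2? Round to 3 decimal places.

-0.678

Mean ȳ = (38 + 48 + 26 + 22 + 40 + 39 + 30 + 21 + 41 + 47 + 31)/11 = 34.8182
Numerator Σ_{t=1}^{9}(y_t−ȳ)(y_{t+2}−ȳ) = -600.7934
Denominator Σ(y_t−ȳ)² = 885.6364
r_2 = -600.7934 / 885.6364 = -0.678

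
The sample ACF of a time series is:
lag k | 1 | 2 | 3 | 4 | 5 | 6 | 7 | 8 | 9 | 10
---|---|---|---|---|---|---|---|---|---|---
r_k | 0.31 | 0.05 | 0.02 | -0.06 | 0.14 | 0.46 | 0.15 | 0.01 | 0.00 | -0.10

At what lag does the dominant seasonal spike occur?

6

The largest autocorrelation is r_6 = 0.46; the remaining lags stay at or below 0.31. The elevated value at lag 1 (0.31), dropping to 0.05 at lag 2, reflects decaying short-term dependence rather than seasonality.
The dominant spike at lag 6 indicates a seasonal period of 6.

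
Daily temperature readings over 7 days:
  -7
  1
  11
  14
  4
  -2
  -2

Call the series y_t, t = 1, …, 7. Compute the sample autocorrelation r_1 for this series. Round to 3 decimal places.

Mean ȳ = (-7 + 1 + 11 + 14 + 4 − 2 − 2)/7 = 2.7143
Deviations from mean: -9.7143, -1.7143, 8.2857, 11.2857, 1.2857, -4.7143, -4.7143
Numerator Σ_{t=1}^{6}(y_t−ȳ)(y_{t+1}−ȳ) = 126.6327
Denominator Σ(y_t−ȳ)² = 339.4286
r_1 = 126.6327 / 339.4286 = 0.373

0.373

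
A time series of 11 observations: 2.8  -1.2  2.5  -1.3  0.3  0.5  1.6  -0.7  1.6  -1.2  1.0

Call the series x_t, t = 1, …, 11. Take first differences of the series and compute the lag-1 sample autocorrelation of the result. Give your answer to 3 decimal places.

First differences Δx: -4.0, 3.7, -3.8, 1.6, 0.2, 1.1, -2.3, 2.3, -2.8, 2.2
Mean of differences = -0.1800
Numerator Σ(Δx_t−Δx̄)(Δx_{t+1}−Δx̄) = -54.8524
Denominator Σ(Δx_t−Δx̄)² = 70.8760
r_1(Δx) = -54.8524 / 70.8760 = -0.774

-0.774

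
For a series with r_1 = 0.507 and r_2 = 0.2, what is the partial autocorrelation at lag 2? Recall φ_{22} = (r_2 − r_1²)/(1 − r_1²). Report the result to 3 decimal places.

φ_{22} = (r_2 − r_1²) / (1 − r_1²)
r_1² = (0.507)² = 0.257049
Numerator = 0.2 − 0.2570 = -0.0570; denominator = 1 − 0.2570 = 0.7430
φ_{22} = -0.0570 / 0.7430 = -0.077

-0.077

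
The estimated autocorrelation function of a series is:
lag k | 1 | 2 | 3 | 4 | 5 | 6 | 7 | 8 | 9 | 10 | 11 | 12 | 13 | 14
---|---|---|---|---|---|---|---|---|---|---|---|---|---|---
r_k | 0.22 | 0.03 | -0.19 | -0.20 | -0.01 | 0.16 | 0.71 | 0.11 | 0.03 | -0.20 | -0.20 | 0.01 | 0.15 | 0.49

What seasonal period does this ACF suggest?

7

The largest autocorrelation is r_7 = 0.71, with a weaker echo at lag 14 (0.49); the remaining lags stay at or below 0.22. The elevated value at lag 1 (0.22), dropping to 0.03 at lag 2, reflects decaying short-term dependence rather than seasonality.
The dominant spike at lag 7 indicates a seasonal period of 7.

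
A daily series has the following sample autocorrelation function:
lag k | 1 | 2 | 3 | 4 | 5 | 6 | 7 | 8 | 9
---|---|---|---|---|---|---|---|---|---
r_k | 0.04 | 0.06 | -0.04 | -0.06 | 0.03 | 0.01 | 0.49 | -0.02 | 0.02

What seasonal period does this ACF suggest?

7

The largest autocorrelation is r_7 = 0.49; the remaining lags stay at or below 0.06.
The dominant spike at lag 7 indicates a seasonal period of 7.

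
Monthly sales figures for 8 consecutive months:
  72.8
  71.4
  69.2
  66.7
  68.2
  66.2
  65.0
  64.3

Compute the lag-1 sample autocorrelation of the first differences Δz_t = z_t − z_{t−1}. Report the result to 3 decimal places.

-0.383

First differences Δz: -1.4, -2.2, -2.5, 1.5, -2.0, -1.2, -0.7
Mean of differences = -1.2143
Numerator Σ(Δz_t−Δz̄)(Δz_{t+1}−Δz̄) = -4.1759
Denominator Σ(Δz_t−Δz̄)² = 10.9086
r_1(Δz) = -4.1759 / 10.9086 = -0.383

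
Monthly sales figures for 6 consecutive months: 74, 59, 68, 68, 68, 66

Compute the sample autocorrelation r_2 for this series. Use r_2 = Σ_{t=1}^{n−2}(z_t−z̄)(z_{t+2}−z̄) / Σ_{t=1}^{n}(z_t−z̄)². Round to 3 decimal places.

-0.012

Mean z̄ = (74 + 59 + 68 + 68 + 68 + 66)/6 = 67.1667
Numerator Σ_{t=1}^{4}(z_t−z̄)(z_{t+2}−z̄) = -1.3889
Denominator Σ(z_t−z̄)² = 116.8333
r_2 = -1.3889 / 116.8333 = -0.012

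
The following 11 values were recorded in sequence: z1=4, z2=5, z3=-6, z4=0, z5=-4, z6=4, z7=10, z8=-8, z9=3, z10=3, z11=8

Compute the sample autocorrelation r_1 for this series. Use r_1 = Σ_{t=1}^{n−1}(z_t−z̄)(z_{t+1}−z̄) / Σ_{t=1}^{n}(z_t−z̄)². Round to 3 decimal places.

-0.224

Mean z̄ = (4 + 5 − 6 + 0 − 4 + 4 + 10 − 8 + 3 + 3 + 8)/11 = 1.7273
Numerator Σ_{t=1}^{10}(z_t−z̄)(z_{t+1}−z̄) = -72.0744
Denominator Σ(z_t−z̄)² = 322.1818
r_1 = -72.0744 / 322.1818 = -0.224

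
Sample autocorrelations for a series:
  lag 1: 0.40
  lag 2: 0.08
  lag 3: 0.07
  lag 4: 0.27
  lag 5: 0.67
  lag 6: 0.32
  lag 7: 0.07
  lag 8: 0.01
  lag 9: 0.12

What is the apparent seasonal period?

The largest autocorrelation is r_5 = 0.67; the remaining lags stay at or below 0.40. The elevated value at lag 1 (0.40), dropping to 0.08 at lag 2, reflects decaying short-term dependence rather than seasonality.
The dominant spike at lag 5 indicates a seasonal period of 5.

5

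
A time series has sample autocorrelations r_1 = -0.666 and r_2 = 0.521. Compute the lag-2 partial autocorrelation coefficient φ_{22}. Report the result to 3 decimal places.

φ_{22} = (r_2 − r_1²) / (1 − r_1²)
r_1² = (-0.666)² = 0.443556
Numerator = 0.521 − 0.4436 = 0.0774; denominator = 1 − 0.4436 = 0.5564
φ_{22} = 0.0774 / 0.5564 = 0.139

0.139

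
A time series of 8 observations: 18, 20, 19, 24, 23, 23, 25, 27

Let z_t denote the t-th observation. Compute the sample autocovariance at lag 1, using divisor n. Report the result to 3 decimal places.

Mean z̄ = (18 + 20 + 19 + 24 + 23 + 23 + 25 + 27)/8 = 22.3750
Deviations: -4.3750, -2.3750, -3.3750, 1.6250, 0.6250, 0.6250, 2.6250, 4.6250
Σ_{t=1}^{7}(z_t−z̄)(z_{t+1}−z̄) = 28.1094
γ_1 = 28.1094 / 8 = 3.514

3.514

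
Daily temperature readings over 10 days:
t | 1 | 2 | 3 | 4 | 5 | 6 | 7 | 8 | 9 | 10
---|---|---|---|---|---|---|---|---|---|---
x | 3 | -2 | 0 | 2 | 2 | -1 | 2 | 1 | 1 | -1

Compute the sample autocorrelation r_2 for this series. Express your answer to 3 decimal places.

-0.298

Mean x̄ = (3 − 2 + 0 + 2 + 2 − 1 + 2 + 1 + 1 − 1)/10 = 0.7000
Numerator Σ_{t=1}^{8}(x_t−x̄)(x_{t+2}−x̄) = -7.1800
Denominator Σ(x_t−x̄)² = 24.1000
r_2 = -7.1800 / 24.1000 = -0.298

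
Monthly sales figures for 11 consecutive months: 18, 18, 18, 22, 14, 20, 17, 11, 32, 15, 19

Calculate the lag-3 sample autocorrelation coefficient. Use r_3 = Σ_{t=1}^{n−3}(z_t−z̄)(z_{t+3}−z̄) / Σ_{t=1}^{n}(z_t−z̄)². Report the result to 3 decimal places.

0.174

Mean z̄ = (18 + 18 + 18 + 22 + 14 + 20 + 17 + 11 + 32 + 15 + 19)/11 = 18.5455
Numerator Σ_{t=1}^{8}(z_t−z̄)(z_{t+3}−z̄) = 50.3802
Denominator Σ(z_t−z̄)² = 288.7273
r_3 = 50.3802 / 288.7273 = 0.174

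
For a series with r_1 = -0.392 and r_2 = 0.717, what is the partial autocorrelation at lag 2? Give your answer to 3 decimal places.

φ_{22} = (r_2 − r_1²) / (1 − r_1²)
r_1² = (-0.392)² = 0.153664
Numerator = 0.717 − 0.1537 = 0.5633; denominator = 1 − 0.1537 = 0.8463
φ_{22} = 0.5633 / 0.8463 = 0.666

0.666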